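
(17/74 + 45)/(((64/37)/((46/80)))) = 76981/5120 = 15.04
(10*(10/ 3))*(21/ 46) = 350/ 23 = 15.22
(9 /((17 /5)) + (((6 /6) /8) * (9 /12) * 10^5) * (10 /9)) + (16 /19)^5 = 1315815344491 /126281049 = 10419.74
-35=-35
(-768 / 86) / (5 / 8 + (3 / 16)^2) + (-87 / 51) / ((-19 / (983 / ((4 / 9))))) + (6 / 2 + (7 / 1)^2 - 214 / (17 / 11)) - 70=268337833 / 9388964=28.58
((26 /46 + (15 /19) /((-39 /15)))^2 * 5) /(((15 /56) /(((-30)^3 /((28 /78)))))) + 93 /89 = -96061.73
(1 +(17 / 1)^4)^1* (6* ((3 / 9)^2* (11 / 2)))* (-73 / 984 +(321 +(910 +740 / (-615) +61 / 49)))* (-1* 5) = -15147076559065 / 8036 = -1884902508.59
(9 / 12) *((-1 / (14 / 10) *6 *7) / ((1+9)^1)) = -9 / 4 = -2.25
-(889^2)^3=-493640252540246161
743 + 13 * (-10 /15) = 2203 /3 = 734.33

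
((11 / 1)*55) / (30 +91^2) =605 / 8311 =0.07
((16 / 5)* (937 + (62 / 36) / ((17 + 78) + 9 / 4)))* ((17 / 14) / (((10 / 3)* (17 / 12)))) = 52487984 / 68075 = 771.03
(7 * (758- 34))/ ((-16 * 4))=-1267/ 16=-79.19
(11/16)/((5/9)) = 99/80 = 1.24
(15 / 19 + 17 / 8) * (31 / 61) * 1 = 13733 / 9272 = 1.48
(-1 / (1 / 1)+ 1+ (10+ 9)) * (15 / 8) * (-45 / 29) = -12825 / 232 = -55.28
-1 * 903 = -903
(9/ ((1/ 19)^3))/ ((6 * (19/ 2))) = 1083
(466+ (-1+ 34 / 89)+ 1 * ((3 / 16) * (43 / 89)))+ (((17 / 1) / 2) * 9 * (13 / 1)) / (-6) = 426805 / 1424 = 299.72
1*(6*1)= 6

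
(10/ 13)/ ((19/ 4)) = 40/ 247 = 0.16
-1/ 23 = -0.04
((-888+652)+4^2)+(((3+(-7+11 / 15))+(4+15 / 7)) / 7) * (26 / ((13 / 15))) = -10176 / 49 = -207.67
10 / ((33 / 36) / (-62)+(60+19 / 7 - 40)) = 52080 / 118219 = 0.44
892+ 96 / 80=4466 / 5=893.20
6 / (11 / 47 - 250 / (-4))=564 / 5897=0.10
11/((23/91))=1001/23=43.52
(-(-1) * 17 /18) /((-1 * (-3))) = 17 /54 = 0.31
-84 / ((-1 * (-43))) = -84 / 43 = -1.95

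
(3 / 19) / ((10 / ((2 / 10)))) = 3 / 950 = 0.00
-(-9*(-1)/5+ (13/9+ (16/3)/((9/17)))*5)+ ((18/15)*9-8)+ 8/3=-1456/27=-53.93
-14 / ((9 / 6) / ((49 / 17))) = -1372 / 51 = -26.90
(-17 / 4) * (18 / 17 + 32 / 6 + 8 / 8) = -377 / 12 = -31.42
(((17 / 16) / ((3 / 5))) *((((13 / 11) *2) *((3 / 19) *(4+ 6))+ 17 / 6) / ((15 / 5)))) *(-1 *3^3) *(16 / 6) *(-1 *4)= 699805 / 627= 1116.12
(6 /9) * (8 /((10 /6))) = 16 /5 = 3.20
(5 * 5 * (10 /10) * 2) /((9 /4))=200 /9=22.22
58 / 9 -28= -194 / 9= -21.56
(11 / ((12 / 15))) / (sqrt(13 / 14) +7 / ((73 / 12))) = 1180410 / 29507 - 293095*sqrt(182) / 118028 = 6.50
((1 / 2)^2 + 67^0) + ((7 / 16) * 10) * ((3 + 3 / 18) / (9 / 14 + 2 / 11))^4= 160551998124845 / 168573727368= 952.41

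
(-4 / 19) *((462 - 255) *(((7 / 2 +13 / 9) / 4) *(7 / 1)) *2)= -14329 / 19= -754.16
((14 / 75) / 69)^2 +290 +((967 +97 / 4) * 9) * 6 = 2882532572267 / 53561250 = 53817.50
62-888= -826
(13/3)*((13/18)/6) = 0.52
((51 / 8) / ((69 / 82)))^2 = 485809 / 8464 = 57.40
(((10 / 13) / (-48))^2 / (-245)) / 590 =-1 / 562843008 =-0.00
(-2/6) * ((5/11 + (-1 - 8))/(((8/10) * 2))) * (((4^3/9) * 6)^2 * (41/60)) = 1973248/891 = 2214.64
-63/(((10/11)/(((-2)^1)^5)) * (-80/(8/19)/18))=-99792/475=-210.09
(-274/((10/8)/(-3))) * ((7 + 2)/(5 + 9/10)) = 59184/59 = 1003.12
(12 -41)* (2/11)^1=-58/11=-5.27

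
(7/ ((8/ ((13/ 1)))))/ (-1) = -91/ 8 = -11.38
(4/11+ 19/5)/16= 229/880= 0.26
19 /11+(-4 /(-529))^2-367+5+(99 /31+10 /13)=-442014945074 /1240535153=-356.31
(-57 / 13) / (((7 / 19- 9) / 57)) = 61731 / 2132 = 28.95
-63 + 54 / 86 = -2682 / 43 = -62.37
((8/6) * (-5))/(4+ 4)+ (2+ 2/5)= 47/30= 1.57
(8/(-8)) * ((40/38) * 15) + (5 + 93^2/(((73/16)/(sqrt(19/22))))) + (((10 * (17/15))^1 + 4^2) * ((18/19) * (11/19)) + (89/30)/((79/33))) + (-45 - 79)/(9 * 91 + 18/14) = 4331586019/818780490 + 69192 * sqrt(418)/803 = 1766.98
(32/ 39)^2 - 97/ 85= -60497/ 129285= -0.47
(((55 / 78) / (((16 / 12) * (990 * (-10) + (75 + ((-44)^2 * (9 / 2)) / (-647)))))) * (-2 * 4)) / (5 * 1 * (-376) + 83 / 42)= -0.00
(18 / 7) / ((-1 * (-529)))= 18 / 3703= 0.00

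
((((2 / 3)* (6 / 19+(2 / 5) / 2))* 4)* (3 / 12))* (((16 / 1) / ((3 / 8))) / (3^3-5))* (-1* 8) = -50176 / 9405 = -5.34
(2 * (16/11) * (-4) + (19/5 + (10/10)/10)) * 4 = -1702/55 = -30.95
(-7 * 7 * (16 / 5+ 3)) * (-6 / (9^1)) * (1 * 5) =3038 / 3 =1012.67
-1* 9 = -9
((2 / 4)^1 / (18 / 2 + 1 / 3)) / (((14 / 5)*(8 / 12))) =45 / 1568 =0.03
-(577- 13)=-564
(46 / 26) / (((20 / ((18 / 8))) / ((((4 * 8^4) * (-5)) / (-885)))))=70656 / 3835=18.42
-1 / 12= -0.08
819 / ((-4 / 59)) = -48321 / 4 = -12080.25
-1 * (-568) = 568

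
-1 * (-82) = 82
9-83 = -74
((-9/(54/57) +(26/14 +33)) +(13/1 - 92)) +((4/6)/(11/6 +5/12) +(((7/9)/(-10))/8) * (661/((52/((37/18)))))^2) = -264862108801/4415523840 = -59.98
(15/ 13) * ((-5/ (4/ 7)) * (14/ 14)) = -525/ 52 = -10.10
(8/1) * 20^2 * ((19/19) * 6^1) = 19200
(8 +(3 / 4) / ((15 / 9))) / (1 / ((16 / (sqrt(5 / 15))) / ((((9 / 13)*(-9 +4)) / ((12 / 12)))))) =-8788*sqrt(3) / 225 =-67.65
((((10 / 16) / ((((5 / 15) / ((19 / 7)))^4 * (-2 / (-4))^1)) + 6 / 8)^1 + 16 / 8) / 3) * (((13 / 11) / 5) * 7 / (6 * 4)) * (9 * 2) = 42905213 / 18865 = 2274.33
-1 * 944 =-944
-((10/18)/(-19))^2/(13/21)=-0.00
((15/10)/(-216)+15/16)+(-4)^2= 16.93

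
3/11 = 0.27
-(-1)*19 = 19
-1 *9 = -9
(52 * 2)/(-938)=-52/469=-0.11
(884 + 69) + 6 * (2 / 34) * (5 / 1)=16231 / 17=954.76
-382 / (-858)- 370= -158539 / 429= -369.55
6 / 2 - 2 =1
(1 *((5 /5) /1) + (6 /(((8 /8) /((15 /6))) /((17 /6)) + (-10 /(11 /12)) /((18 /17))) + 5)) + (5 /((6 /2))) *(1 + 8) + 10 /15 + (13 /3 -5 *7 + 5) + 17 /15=-739061 /213780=-3.46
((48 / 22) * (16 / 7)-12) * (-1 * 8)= 4320 / 77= 56.10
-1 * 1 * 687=-687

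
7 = 7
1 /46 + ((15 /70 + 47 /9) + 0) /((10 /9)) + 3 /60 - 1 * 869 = -1391097 /1610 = -864.04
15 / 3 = 5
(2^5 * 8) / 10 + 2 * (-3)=98 / 5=19.60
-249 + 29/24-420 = -16027/24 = -667.79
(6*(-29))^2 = 30276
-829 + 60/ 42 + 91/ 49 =-5780/ 7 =-825.71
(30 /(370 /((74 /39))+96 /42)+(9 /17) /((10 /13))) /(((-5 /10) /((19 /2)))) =-3748263 /234770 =-15.97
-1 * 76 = -76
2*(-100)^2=20000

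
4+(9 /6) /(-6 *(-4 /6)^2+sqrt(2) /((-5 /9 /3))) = 23494 /5761 - 3645 *sqrt(2) /23044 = 3.85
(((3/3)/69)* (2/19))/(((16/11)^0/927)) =618/437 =1.41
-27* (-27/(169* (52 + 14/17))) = 12393/151762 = 0.08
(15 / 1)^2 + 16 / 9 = 2041 / 9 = 226.78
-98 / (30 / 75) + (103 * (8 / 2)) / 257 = -62553 / 257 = -243.40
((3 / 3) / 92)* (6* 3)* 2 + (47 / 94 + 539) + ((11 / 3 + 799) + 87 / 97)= 17983487 / 13386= 1343.45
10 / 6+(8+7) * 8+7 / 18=2197 / 18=122.06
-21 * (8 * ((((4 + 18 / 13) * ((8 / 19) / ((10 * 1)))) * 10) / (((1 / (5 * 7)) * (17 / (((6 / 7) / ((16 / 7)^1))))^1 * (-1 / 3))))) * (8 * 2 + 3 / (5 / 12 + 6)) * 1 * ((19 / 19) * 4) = 58111.29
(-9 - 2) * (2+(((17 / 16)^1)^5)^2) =-46365188716011 / 1099511627776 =-42.17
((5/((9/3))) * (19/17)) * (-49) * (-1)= 4655/51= 91.27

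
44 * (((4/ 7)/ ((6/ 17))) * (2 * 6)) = 5984/ 7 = 854.86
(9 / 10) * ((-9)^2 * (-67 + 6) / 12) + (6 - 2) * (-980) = -171623 / 40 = -4290.58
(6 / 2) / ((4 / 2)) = 3 / 2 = 1.50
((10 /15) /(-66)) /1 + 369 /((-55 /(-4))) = 13279 /495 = 26.83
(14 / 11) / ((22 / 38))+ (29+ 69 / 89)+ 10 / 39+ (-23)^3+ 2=-5095654189 / 419991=-12132.77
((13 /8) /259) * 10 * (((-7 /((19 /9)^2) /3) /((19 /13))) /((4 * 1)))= -22815 /4060528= -0.01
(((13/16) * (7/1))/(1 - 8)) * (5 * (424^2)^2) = -131297603840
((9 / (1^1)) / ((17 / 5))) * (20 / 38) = 450 / 323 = 1.39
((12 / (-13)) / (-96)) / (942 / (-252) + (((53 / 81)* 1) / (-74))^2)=-62874063 / 24442529254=-0.00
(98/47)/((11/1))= 0.19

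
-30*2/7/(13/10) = -600/91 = -6.59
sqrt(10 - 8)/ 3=sqrt(2)/ 3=0.47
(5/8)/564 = 0.00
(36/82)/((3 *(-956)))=-0.00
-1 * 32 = -32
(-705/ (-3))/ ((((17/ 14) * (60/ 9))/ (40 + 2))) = 20727/ 17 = 1219.24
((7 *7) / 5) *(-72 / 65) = -3528 / 325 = -10.86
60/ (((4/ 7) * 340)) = 0.31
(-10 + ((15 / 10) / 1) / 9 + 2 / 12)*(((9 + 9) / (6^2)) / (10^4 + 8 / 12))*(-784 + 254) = 7685 / 30002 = 0.26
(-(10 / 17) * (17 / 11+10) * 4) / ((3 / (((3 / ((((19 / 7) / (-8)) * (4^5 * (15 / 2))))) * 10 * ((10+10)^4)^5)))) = 116523008000000000000000000000 / 10659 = 10931889295431091096725770.00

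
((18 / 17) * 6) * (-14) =-1512 / 17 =-88.94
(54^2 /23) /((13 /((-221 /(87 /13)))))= -214812 /667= -322.06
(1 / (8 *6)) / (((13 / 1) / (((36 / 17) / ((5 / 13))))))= 3 / 340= 0.01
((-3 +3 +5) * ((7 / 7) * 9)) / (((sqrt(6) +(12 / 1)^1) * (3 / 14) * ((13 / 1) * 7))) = 60 / 299 - 5 * sqrt(6) / 299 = 0.16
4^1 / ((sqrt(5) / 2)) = 8*sqrt(5) / 5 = 3.58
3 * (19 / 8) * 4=57 / 2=28.50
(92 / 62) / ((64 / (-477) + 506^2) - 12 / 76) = 416898 / 71934000251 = 0.00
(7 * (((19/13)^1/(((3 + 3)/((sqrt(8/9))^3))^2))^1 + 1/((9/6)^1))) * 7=2905406/85293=34.06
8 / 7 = 1.14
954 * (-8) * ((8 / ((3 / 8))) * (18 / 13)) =-2930688 / 13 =-225437.54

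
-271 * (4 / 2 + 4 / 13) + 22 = -7844 / 13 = -603.38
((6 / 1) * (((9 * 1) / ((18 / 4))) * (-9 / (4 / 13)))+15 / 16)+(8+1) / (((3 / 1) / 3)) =-5457 / 16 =-341.06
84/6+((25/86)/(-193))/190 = 8830131/630724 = 14.00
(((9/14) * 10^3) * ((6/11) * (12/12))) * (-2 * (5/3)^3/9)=-250000/693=-360.75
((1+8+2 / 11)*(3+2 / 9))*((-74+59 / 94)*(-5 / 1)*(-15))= -15304025 / 94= -162808.78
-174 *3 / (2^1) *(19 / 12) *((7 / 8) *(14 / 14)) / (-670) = 0.54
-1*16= -16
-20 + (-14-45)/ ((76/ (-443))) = 24617/ 76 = 323.91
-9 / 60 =-3 / 20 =-0.15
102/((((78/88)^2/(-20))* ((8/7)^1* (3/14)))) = -16126880/1521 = -10602.81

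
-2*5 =-10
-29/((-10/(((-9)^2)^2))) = 190269/10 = 19026.90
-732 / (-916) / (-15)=-61 / 1145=-0.05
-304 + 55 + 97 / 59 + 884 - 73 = 33255 / 59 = 563.64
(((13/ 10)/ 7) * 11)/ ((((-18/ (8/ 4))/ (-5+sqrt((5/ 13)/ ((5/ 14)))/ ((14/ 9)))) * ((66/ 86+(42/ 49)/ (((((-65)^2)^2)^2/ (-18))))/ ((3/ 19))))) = 1959346954464453125/ 8391192502661189334 -30143799299453125 * sqrt(182)/ 13052966115250738964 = 0.20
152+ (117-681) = -412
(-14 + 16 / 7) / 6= -41 / 21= -1.95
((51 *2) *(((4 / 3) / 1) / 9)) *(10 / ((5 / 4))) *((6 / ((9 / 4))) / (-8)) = -1088 / 27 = -40.30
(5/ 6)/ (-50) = -1/ 60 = -0.02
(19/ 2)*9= 171/ 2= 85.50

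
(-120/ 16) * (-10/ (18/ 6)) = 25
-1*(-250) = 250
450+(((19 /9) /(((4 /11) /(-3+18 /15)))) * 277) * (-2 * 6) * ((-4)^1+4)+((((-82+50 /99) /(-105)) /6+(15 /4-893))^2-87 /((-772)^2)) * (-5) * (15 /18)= -229064692358911015097 /69551634963888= -3293447.99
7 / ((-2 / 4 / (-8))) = 112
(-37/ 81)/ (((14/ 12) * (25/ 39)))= -962/ 1575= -0.61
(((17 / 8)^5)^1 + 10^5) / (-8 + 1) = -3278219857 / 229376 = -14291.90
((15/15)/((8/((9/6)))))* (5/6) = 5/32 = 0.16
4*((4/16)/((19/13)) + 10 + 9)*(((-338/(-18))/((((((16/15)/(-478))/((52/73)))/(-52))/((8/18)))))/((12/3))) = 99455971030/37449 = 2655771.08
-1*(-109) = 109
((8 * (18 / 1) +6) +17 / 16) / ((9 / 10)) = 12085 / 72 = 167.85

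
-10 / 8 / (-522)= 5 / 2088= 0.00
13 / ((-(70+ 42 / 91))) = -169 / 916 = -0.18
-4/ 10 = -2/ 5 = -0.40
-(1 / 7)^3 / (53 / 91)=-13 / 2597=-0.01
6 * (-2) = -12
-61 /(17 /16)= -976 /17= -57.41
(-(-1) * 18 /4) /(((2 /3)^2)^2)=22.78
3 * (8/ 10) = 12/ 5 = 2.40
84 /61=1.38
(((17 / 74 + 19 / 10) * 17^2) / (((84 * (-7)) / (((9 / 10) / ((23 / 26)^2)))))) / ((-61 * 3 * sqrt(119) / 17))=9621677 * sqrt(119) / 10238146975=0.01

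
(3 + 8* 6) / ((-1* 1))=-51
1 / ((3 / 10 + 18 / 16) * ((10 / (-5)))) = -0.35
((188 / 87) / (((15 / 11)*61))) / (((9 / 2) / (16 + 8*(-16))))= -463232 / 716445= -0.65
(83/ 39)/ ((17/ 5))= 415/ 663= 0.63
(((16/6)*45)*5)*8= 4800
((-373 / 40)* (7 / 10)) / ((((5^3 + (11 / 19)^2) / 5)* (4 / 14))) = -6597997 / 7239360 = -0.91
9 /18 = 1 /2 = 0.50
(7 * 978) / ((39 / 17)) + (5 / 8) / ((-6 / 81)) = 618949 / 208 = 2975.72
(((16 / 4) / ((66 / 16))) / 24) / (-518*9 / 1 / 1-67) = -4 / 468171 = -0.00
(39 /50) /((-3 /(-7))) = 91 /50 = 1.82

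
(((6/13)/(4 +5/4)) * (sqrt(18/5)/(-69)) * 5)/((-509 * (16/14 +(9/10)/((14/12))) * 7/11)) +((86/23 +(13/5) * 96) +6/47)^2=440 * sqrt(10)/71377579 +1876867120144/29214025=64245.41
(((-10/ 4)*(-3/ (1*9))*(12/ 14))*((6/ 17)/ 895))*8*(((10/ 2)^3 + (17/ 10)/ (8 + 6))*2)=420408/ 745535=0.56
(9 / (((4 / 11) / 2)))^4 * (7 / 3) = 224139069 / 16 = 14008691.81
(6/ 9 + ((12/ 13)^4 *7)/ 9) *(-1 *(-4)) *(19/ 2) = 4009228/ 85683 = 46.79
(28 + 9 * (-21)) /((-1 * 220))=161 /220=0.73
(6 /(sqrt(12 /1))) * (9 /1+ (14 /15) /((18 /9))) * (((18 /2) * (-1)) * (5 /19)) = -426 * sqrt(3) /19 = -38.83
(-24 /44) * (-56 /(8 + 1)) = 112 /33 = 3.39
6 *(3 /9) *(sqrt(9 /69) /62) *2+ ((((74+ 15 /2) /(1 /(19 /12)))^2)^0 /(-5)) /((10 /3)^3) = -27 /5000+ 2 *sqrt(69) /713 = 0.02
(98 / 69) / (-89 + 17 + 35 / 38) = -3724 / 186369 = -0.02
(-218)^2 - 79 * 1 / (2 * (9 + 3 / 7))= 6272615 / 132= 47519.81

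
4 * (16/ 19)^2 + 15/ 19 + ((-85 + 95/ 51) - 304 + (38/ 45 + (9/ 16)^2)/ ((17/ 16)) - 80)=-2043261547/ 4418640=-462.42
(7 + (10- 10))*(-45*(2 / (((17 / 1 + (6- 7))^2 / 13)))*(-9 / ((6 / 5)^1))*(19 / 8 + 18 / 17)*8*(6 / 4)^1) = 86056425 / 8704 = 9887.00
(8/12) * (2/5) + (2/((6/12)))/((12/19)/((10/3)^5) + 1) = 30402916/7135935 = 4.26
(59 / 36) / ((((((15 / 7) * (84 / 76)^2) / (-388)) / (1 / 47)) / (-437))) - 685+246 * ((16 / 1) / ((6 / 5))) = 1940155636 / 399735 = 4853.60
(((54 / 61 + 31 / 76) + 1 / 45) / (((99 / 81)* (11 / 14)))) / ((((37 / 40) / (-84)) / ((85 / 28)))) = -1959294540 / 5188843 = -377.60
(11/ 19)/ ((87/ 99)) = 363/ 551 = 0.66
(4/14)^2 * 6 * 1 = 24/49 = 0.49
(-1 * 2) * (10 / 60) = -0.33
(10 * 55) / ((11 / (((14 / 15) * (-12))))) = -560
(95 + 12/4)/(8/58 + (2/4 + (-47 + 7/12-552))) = -34104/208027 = -0.16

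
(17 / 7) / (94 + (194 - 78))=17 / 1470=0.01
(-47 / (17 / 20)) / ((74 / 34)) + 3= -829 / 37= -22.41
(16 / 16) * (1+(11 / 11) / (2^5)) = 33 / 32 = 1.03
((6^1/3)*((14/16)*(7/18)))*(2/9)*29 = 1421/324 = 4.39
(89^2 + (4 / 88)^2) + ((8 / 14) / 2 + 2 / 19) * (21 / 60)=364213967 / 45980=7921.14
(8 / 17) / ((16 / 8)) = 4 / 17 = 0.24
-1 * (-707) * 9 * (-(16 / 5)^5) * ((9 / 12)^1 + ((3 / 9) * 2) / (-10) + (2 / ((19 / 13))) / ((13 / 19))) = -89517195264 / 15625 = -5729100.50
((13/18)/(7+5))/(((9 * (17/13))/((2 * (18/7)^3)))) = 1014/5831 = 0.17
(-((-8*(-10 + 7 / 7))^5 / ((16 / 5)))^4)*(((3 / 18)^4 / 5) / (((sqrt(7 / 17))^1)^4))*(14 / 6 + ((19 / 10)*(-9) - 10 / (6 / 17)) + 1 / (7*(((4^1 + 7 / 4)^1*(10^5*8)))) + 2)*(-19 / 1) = -18738471366565755842336919974223991013376 / 197225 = -95010629314568415983455040000000000.00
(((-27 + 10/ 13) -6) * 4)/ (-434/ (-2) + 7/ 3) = -2514/ 4277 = -0.59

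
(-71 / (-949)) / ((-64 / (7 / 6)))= -497 / 364416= -0.00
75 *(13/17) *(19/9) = 6175/51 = 121.08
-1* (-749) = 749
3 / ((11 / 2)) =6 / 11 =0.55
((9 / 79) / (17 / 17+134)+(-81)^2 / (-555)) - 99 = -4858937 / 43845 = -110.82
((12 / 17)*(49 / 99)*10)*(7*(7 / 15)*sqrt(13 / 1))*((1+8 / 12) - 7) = -307328*sqrt(13) / 5049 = -219.47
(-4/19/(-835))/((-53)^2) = 4/44564785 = 0.00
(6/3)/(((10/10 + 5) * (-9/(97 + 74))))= -19/3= -6.33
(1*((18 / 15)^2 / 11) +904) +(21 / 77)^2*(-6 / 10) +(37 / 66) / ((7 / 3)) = 38298229 / 42350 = 904.33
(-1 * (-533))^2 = 284089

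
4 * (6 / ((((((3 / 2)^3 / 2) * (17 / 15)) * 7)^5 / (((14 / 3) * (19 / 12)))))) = 249036800000 / 603907702557579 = 0.00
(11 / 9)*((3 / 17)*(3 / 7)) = 11 / 119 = 0.09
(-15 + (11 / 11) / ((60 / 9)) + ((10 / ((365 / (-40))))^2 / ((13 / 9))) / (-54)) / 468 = -61789807 / 1945298160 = -0.03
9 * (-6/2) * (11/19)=-297/19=-15.63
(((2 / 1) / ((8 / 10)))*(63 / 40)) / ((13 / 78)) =189 / 8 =23.62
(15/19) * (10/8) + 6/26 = 1203/988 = 1.22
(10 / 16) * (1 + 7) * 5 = 25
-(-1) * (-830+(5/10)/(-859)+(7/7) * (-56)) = -1522149/1718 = -886.00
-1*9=-9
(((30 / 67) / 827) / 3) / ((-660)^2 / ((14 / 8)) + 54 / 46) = 1610 / 2220537229101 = 0.00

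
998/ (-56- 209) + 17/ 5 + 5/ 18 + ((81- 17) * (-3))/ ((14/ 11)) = -5040067/ 33390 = -150.95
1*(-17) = -17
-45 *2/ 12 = -15/ 2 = -7.50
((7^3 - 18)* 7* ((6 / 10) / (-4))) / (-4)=1365 / 16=85.31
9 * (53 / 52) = 477 / 52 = 9.17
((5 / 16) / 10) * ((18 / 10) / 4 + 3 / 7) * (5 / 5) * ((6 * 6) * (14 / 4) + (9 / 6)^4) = 257931 / 71680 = 3.60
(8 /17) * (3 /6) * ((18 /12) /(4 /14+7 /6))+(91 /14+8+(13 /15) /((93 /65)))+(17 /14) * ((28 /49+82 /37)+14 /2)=14285257121 /524542599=27.23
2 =2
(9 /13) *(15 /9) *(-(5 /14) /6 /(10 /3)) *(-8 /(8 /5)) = 75 /728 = 0.10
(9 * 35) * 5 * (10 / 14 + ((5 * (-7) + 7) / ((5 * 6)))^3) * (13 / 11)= -30329 / 165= -183.81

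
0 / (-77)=0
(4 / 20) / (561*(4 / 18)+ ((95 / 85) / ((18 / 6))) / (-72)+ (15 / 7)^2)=179928 / 116281465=0.00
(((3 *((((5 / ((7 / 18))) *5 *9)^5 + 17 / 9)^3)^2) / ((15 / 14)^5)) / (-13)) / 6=-1094667900980656174280436762649646835605946916905513837678599435025372863908812502956150253015476413226111212678992 / 541205687929966976614046286065625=-2022646704190419074487862000000000000000000000000000000000000000000000000000000000.00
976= 976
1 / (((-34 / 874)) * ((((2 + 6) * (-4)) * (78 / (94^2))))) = 965333 / 10608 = 91.00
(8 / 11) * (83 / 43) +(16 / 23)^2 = 472344 / 250217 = 1.89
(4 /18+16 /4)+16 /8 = 56 /9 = 6.22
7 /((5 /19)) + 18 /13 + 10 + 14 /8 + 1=10591 /260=40.73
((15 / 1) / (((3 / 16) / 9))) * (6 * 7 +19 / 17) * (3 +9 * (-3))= -12666240 / 17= -745072.94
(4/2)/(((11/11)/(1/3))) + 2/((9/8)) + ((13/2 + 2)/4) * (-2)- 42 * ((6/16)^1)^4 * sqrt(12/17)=-65/36- 1701 * sqrt(51)/17408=-2.50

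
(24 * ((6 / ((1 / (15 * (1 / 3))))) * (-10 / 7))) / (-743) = 7200 / 5201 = 1.38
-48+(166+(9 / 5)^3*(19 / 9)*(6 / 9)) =15776 / 125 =126.21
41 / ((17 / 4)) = 164 / 17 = 9.65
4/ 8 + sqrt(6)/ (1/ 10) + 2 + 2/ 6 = 17/ 6 + 10*sqrt(6) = 27.33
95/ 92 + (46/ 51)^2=441767/ 239292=1.85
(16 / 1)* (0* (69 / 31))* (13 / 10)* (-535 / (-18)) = 0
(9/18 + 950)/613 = 1901/1226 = 1.55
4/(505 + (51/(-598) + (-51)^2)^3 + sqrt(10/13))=3218440193755171206847546144/14156757735657890565146284972008782409 - 14070960469626112* sqrt(130)/14156757735657890565146284972008782409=0.00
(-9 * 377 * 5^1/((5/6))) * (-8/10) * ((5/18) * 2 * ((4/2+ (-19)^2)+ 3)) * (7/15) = 7726992/5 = 1545398.40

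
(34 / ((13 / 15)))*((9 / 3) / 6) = 255 / 13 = 19.62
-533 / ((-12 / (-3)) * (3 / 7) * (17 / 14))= -256.05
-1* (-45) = 45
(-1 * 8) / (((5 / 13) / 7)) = -728 / 5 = -145.60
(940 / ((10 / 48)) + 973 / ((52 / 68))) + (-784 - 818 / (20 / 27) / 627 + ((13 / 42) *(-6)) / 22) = 475336062 / 95095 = 4998.54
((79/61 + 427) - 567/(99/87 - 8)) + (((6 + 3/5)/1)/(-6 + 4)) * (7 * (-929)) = 2667038231/121390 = 21970.82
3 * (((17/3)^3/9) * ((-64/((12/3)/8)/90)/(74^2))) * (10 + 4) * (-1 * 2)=2201024/4990005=0.44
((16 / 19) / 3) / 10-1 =-0.97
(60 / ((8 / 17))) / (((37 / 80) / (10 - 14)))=-1102.70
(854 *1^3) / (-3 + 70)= 12.75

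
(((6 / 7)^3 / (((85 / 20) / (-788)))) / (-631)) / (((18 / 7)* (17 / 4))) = 151296 / 8935591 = 0.02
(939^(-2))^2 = 1 / 777431921841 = 0.00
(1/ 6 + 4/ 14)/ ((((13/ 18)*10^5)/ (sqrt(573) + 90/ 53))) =513/ 48230000 + 57*sqrt(573)/ 9100000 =0.00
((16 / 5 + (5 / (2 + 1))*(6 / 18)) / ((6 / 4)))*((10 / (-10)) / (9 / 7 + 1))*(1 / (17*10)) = -1183 / 183600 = -0.01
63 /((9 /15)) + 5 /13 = 1370 /13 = 105.38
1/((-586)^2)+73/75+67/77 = 3655799591/1983111900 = 1.84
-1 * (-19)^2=-361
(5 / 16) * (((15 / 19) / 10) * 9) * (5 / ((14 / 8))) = 675 / 1064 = 0.63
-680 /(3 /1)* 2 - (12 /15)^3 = -170192 /375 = -453.85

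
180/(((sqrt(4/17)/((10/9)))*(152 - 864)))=-25*sqrt(17)/178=-0.58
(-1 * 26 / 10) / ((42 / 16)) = -104 / 105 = -0.99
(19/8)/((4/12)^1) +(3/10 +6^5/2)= 155817/40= 3895.42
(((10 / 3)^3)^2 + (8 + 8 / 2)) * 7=7061236 / 729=9686.19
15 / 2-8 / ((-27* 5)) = 2041 / 270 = 7.56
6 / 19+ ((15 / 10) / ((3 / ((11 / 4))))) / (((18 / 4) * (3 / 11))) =1.44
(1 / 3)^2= 1 / 9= 0.11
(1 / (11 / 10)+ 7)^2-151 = -10702 / 121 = -88.45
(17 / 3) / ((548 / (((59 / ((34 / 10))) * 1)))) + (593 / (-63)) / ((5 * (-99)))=3391489 / 17089380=0.20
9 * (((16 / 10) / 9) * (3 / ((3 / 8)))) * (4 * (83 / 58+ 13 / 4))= 34752 / 145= 239.67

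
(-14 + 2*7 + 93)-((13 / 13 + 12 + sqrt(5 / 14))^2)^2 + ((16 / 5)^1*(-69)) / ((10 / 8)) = -142133861 / 4900-30823*sqrt(70) / 49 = -34269.84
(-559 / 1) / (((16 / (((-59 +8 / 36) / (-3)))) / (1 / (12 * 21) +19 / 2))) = -708227845 / 108864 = -6505.62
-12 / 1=-12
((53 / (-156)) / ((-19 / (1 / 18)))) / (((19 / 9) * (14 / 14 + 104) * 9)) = 53 / 106437240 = 0.00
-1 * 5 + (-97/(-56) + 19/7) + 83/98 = 115/392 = 0.29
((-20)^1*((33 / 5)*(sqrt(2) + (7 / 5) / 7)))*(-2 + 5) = -639.23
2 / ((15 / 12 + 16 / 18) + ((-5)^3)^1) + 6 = 26466 / 4423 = 5.98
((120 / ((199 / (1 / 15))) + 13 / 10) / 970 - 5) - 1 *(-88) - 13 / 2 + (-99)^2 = 19066540917 / 1930300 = 9877.50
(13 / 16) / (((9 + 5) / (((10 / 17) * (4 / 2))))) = 65 / 952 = 0.07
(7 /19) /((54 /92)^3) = 681352 /373977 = 1.82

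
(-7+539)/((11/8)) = 4256/11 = 386.91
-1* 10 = -10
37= 37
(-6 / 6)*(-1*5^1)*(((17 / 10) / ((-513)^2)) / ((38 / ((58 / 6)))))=493 / 60002532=0.00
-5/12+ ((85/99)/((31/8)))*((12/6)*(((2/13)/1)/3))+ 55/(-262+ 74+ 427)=-18744575/114424596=-0.16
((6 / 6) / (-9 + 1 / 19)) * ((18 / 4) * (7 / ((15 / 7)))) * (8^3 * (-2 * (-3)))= -2145024 / 425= -5047.12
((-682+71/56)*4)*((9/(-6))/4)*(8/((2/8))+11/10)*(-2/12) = -12618051/2240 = -5633.06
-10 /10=-1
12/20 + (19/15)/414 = 749/1242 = 0.60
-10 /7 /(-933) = 10 /6531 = 0.00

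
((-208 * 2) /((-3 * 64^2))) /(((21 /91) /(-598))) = -50531 /576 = -87.73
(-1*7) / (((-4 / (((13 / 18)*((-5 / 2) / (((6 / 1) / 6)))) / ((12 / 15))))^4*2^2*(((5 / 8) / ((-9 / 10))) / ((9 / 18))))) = 3123859375 / 24461180928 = 0.13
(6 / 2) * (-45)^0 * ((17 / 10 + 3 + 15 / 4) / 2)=507 / 40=12.68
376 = 376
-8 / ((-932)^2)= -1 / 108578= -0.00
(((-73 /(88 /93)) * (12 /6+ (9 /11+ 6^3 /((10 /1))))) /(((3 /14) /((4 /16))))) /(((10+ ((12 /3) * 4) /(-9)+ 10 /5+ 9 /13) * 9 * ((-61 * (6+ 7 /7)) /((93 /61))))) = 3674403681 /45996620560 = 0.08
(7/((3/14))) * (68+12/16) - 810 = 8615/6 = 1435.83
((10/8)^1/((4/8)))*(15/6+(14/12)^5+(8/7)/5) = 1330853/108864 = 12.22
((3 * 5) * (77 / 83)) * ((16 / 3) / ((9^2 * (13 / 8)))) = 49280 / 87399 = 0.56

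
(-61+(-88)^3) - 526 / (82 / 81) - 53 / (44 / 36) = -307625273 / 451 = -682095.95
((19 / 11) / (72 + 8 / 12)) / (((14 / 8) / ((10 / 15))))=0.01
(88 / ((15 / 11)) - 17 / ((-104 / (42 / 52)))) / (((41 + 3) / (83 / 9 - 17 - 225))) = -1098964513 / 3212352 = -342.11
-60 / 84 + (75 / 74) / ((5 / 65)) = 6455 / 518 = 12.46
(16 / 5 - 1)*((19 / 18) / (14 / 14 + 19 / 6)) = 209 / 375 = 0.56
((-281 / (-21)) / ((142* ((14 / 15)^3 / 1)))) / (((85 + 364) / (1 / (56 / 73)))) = 23077125 / 68581165184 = 0.00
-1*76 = -76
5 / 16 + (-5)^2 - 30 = -75 / 16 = -4.69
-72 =-72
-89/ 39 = -2.28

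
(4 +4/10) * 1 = 22/5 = 4.40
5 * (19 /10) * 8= 76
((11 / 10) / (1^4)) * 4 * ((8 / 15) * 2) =352 / 75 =4.69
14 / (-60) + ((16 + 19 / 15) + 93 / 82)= 11173 / 615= 18.17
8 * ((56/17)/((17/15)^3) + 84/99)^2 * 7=4118279734561664/7596599853249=542.12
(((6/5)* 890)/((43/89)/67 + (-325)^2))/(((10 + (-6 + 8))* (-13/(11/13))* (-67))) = 87131/106443284142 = 0.00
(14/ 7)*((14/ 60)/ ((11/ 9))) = 21/ 55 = 0.38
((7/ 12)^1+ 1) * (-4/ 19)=-1/ 3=-0.33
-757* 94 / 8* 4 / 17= -2092.88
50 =50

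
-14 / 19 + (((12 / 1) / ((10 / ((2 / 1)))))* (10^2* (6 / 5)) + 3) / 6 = 1815 / 38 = 47.76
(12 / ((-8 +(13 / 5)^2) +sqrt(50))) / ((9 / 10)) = 31000 / 90867 +125000 * sqrt(2) / 90867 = 2.29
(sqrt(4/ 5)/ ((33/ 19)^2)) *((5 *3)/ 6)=361 *sqrt(5)/ 1089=0.74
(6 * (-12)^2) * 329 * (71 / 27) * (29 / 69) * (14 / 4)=75870032 / 69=1099565.68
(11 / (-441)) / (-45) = 11 / 19845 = 0.00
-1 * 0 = 0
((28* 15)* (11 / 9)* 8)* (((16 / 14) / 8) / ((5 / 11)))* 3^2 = 11616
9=9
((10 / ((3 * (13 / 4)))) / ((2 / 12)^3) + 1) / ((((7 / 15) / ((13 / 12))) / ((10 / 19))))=72325 / 266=271.90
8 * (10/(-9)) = -80/9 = -8.89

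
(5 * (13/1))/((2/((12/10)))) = 39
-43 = -43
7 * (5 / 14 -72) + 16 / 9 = -8995 / 18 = -499.72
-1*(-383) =383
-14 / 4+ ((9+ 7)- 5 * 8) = -55 / 2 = -27.50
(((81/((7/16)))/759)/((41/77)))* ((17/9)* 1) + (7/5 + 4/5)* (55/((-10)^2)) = 2.08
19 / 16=1.19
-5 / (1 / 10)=-50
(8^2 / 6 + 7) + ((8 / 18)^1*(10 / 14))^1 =1133 / 63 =17.98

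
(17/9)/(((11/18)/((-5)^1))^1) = -170/11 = -15.45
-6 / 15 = -2 / 5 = -0.40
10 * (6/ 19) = 60/ 19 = 3.16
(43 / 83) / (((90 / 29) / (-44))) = -27434 / 3735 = -7.35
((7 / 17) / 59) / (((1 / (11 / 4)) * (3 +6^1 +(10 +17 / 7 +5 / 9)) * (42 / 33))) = 7623 / 11113240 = 0.00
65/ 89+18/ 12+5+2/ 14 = 9187/ 1246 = 7.37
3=3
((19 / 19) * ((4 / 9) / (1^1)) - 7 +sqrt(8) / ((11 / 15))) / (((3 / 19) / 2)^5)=-4674874912 / 2187 +792351680 * sqrt(2) / 891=-879937.35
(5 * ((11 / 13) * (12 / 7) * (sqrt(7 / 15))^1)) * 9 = 396 * sqrt(105) / 91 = 44.59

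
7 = 7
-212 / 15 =-14.13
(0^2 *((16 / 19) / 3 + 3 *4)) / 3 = 0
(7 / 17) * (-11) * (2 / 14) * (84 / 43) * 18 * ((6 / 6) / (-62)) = 8316 / 22661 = 0.37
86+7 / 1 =93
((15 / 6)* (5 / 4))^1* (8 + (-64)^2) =12825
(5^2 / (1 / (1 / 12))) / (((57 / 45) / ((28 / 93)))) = 0.50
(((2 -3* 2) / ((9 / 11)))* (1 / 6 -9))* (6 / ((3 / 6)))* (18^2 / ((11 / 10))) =152640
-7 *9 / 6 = -21 / 2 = -10.50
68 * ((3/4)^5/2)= 4131/512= 8.07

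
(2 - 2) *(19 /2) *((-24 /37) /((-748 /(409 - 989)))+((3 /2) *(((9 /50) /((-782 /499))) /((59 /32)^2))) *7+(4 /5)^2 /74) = 0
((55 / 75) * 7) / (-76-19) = -77 / 1425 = -0.05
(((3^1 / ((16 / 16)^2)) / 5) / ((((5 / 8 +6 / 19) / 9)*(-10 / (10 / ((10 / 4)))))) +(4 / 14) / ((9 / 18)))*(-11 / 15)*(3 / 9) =43156 / 102375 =0.42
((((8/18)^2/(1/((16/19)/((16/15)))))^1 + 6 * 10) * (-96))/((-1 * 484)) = 246880/20691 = 11.93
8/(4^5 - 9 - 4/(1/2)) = 8/1007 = 0.01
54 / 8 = 27 / 4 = 6.75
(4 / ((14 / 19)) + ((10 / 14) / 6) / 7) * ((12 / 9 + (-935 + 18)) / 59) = -84.51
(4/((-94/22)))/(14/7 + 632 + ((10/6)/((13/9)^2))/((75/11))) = -37180/25183963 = -0.00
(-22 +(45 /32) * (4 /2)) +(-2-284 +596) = 4653 /16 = 290.81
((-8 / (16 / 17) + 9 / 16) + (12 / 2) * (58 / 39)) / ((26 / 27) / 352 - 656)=-0.00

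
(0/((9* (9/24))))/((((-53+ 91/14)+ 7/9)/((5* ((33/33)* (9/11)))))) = 0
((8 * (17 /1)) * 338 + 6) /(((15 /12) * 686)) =91948 /1715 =53.61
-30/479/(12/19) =-95/958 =-0.10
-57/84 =-19/28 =-0.68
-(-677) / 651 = 677 / 651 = 1.04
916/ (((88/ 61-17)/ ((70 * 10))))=-39113200/ 949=-41215.17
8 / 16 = 1 / 2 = 0.50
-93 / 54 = -31 / 18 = -1.72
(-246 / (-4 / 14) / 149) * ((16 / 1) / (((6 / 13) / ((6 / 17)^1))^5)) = 5114932368 / 211558693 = 24.18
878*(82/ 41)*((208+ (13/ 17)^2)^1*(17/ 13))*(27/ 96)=18320787/ 136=134711.67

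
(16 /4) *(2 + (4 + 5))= 44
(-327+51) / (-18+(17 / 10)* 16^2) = -690 / 1043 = -0.66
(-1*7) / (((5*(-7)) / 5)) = 1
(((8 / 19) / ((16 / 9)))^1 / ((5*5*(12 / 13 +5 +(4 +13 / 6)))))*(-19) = -351 / 23575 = -0.01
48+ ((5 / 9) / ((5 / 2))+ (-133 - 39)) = -1114 / 9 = -123.78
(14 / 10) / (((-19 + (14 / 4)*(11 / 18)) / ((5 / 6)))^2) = 1260 / 368449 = 0.00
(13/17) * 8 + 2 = 138/17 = 8.12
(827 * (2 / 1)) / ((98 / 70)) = 8270 / 7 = 1181.43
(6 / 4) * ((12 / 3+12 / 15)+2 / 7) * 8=61.03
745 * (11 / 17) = 8195 / 17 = 482.06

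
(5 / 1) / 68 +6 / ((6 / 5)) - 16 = -743 / 68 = -10.93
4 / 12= 1 / 3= 0.33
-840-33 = -873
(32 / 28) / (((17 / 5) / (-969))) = -2280 / 7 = -325.71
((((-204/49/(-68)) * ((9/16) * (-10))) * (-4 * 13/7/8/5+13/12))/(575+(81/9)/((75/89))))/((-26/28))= 0.00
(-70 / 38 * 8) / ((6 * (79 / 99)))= -4620 / 1501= -3.08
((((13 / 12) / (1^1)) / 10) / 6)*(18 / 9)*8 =13 / 45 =0.29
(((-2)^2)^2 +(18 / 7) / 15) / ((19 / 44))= 24904 / 665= 37.45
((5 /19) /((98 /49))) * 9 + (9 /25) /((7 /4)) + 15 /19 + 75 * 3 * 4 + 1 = 6006143 /6650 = 903.18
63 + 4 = 67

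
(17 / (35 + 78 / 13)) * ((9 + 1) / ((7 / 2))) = 340 / 287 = 1.18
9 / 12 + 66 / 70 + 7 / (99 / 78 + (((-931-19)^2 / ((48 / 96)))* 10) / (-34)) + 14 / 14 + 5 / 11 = 1137341066073 / 361360136060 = 3.15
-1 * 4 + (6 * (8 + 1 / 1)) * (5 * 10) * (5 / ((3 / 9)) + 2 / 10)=41036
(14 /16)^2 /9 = 49 /576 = 0.09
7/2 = 3.50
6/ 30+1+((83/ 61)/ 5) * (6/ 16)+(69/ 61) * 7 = 22497/ 2440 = 9.22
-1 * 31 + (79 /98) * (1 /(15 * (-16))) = -729199 /23520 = -31.00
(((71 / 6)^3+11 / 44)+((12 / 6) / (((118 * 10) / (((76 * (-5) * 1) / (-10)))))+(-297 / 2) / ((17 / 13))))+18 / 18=1673336023 / 1083240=1544.75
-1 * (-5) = 5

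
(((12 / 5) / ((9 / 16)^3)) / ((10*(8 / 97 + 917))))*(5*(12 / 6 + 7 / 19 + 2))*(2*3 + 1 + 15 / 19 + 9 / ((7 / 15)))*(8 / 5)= 1899996839936 / 1365625609425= 1.39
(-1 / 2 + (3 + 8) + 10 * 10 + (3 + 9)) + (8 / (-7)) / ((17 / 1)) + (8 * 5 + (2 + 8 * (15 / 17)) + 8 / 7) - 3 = 40373 / 238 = 169.63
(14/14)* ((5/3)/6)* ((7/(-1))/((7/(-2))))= 5/9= 0.56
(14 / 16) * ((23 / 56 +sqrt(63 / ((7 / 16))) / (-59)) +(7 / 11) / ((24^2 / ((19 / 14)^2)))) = 2191379 / 11962368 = 0.18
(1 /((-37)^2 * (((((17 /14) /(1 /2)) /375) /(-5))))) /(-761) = 13125 /17710753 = 0.00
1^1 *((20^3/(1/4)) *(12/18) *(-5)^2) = 533333.33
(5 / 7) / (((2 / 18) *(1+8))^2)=5 / 7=0.71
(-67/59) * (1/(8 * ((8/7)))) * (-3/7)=201/3776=0.05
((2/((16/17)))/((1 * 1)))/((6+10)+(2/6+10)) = 51/632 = 0.08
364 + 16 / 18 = 3284 / 9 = 364.89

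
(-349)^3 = -42508549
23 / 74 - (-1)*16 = 1207 / 74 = 16.31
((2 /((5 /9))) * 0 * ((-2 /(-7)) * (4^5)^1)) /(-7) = 0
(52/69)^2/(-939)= -2704/4470579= -0.00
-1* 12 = -12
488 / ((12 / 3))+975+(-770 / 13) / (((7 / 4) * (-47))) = 670707 / 611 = 1097.72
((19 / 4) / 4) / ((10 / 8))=19 / 20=0.95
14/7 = 2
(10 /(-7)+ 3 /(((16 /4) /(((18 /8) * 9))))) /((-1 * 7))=-1541 /784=-1.97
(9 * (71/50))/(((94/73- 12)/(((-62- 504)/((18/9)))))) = 13201101/39100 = 337.62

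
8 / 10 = 4 / 5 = 0.80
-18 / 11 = -1.64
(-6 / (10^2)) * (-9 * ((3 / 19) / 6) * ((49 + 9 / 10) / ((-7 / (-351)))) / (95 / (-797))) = -3769031331 / 12635000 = -298.30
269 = 269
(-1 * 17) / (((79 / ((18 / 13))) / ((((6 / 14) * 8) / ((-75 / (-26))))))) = -4896 / 13825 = -0.35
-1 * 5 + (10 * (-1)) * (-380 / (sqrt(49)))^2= -1444245 / 49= -29474.39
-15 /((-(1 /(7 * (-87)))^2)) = 5563215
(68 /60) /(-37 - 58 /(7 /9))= -119 /11715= -0.01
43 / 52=0.83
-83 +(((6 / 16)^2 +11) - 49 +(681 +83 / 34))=612089 / 1088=562.58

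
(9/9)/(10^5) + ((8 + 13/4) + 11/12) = 3650003/300000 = 12.17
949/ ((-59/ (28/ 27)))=-26572/ 1593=-16.68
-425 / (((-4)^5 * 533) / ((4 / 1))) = 0.00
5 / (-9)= -5 / 9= -0.56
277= 277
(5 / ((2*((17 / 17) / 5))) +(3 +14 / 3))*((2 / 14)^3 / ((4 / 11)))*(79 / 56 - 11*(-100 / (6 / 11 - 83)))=-806515457 / 418119744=-1.93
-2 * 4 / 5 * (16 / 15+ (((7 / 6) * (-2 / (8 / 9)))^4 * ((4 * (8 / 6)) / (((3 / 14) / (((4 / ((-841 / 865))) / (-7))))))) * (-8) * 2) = 1121399452 / 63075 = 17778.83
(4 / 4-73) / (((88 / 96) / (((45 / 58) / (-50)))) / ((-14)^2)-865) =381024 / 4579175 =0.08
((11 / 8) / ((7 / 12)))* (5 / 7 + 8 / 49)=1419 / 686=2.07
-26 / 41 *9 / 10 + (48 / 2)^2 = 117963 / 205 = 575.43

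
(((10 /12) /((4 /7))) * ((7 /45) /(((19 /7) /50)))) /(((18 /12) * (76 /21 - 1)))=12005 /11286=1.06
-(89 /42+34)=-1517 /42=-36.12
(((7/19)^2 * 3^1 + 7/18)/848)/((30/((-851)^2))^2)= 2713068248298373/4959273600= 547069.69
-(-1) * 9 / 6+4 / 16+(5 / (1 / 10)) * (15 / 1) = 3007 / 4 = 751.75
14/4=7/2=3.50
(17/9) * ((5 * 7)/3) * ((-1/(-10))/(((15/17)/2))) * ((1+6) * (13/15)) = 184093/6075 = 30.30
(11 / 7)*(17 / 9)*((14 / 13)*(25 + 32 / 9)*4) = 384472 / 1053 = 365.12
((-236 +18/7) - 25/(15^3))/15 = -220597/14175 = -15.56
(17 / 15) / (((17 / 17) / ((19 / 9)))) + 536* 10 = 5362.39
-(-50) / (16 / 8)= 25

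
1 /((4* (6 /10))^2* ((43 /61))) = 1525 /6192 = 0.25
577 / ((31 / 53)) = 30581 / 31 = 986.48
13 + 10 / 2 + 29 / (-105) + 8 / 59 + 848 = 5363999 / 6195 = 865.86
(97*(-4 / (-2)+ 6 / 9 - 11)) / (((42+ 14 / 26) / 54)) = -567450 / 553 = -1026.13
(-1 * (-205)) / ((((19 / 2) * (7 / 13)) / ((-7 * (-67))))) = 357110 / 19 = 18795.26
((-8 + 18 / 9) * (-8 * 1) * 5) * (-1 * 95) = -22800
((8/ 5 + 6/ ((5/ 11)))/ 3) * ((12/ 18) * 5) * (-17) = -2516/ 9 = -279.56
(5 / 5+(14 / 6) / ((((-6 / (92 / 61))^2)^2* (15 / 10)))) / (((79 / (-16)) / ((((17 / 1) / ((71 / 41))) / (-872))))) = 14157885647362 / 6171046320870909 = 0.00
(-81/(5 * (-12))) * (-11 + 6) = -27/4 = -6.75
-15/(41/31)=-465/41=-11.34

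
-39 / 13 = -3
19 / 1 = 19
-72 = -72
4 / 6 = 2 / 3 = 0.67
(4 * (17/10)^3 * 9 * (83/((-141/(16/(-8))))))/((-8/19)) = -494.54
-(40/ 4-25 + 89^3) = -704954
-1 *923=-923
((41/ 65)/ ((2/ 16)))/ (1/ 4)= 1312/ 65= 20.18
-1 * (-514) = 514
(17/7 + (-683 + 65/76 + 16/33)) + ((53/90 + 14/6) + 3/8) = -356000969/526680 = -675.93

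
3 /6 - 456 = -911 /2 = -455.50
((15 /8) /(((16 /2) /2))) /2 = 15 /64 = 0.23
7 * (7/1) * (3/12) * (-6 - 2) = -98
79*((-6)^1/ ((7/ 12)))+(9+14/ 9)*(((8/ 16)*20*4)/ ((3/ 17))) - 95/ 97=28948573/ 18333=1579.04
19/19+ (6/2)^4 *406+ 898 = 33785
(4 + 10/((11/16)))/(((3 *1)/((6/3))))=136/11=12.36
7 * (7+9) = 112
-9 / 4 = -2.25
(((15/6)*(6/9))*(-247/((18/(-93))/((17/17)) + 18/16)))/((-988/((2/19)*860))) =533200/13167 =40.50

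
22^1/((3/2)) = 44/3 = 14.67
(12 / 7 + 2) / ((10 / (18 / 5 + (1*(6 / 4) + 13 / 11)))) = 2.33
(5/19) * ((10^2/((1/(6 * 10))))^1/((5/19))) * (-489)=-2934000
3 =3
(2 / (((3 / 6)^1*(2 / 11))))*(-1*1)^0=22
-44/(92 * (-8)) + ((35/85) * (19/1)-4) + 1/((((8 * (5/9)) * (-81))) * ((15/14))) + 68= 151768951/2111400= 71.88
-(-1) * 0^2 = 0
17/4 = 4.25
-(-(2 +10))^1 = 12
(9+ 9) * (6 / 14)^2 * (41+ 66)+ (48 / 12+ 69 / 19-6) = 330865 / 931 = 355.39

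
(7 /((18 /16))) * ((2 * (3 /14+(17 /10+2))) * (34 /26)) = 63.70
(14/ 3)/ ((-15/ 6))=-28/ 15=-1.87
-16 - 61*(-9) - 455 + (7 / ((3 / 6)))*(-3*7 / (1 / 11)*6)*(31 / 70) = -42576 / 5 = -8515.20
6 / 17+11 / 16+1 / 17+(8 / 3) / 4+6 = 6337 / 816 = 7.77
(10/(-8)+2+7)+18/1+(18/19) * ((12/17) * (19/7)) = 13121/476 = 27.57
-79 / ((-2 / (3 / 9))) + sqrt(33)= sqrt(33) + 79 / 6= 18.91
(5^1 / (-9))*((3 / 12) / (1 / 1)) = -5 / 36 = -0.14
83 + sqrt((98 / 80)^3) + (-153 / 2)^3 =-3580913 / 8 + 343 * sqrt(10) / 800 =-447612.77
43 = 43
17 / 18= 0.94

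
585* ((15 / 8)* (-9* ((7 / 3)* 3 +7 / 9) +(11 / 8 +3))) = -4606875 / 64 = -71982.42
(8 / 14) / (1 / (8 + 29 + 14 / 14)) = 152 / 7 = 21.71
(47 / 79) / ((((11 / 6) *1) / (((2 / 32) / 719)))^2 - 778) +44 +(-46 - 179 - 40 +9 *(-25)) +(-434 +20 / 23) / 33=-110210336851902071 / 240044208699702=-459.13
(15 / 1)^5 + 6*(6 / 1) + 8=759419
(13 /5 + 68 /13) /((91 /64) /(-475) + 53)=3094720 /20944417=0.15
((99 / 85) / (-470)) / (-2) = 99 / 79900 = 0.00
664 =664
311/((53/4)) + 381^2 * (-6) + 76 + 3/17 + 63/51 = -784649470/901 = -870865.12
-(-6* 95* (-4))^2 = -5198400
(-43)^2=1849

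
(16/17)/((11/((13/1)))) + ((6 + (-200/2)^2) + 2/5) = 9357024/935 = 10007.51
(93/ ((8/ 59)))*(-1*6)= -16461/ 4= -4115.25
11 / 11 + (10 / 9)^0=2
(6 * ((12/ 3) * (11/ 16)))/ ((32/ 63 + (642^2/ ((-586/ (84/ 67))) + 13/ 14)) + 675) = -40812849/ 508002127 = -0.08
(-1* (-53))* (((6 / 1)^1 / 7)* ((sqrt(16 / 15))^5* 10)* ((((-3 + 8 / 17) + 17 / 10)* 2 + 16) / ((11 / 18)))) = 529260544* sqrt(15) / 163625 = 12527.53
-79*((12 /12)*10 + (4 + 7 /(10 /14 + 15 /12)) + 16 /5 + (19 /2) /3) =-623863 /330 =-1890.49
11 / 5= 2.20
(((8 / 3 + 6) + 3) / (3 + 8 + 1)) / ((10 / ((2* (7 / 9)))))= 0.15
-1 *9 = -9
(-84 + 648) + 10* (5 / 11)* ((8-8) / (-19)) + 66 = 630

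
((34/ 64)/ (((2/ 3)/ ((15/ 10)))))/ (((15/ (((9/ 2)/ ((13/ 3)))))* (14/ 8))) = 1377/ 29120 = 0.05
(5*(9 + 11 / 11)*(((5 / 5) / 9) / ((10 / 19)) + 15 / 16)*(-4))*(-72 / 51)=16540 / 51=324.31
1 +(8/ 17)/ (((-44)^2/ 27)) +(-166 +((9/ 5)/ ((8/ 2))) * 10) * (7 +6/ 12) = -9957883/ 8228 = -1210.24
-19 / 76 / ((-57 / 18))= 3 / 38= 0.08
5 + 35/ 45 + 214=1978/ 9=219.78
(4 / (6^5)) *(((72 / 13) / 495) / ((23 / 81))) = 1 / 49335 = 0.00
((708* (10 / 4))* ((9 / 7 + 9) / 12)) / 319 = 10620 / 2233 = 4.76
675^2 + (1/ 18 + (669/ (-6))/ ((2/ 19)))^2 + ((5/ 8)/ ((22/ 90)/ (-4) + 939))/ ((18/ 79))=345532675017349/ 219035664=1577517.87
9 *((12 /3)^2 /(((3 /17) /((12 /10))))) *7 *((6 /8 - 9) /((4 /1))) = -70686 /5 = -14137.20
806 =806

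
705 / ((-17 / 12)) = -8460 / 17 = -497.65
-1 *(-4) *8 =32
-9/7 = -1.29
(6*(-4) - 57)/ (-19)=81/ 19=4.26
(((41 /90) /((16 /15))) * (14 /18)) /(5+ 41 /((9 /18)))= 0.00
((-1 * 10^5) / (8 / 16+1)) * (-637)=42466666.67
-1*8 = -8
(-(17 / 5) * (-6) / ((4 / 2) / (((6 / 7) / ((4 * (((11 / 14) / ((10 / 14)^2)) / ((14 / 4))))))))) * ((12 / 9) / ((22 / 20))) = 5100 / 847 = 6.02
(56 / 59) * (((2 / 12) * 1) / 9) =28 / 1593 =0.02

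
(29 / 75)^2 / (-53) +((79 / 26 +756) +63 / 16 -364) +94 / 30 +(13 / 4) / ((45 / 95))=25360079947 / 62010000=408.97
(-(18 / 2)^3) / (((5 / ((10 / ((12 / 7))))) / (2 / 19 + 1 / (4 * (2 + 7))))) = -17199 / 152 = -113.15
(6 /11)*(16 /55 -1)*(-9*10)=4212 /121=34.81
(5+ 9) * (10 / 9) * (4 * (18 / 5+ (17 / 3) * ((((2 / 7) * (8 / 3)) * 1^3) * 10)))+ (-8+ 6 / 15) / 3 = 1177694 / 405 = 2907.89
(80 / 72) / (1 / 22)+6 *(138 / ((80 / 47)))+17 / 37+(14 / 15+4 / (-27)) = 10232539 / 19980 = 512.14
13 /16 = 0.81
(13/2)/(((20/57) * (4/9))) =41.68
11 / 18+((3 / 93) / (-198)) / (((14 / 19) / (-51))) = 53483 / 85932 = 0.62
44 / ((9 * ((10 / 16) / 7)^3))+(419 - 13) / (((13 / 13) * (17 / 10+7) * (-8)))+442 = 16435583 / 2250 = 7304.70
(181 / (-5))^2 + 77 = 34686 / 25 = 1387.44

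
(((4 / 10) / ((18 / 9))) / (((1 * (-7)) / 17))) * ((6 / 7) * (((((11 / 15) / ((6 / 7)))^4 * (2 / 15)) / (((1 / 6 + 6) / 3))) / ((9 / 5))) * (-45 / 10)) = 12195953 / 337162500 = 0.04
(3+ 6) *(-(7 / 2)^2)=-441 / 4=-110.25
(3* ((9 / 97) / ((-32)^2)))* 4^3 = 27 / 1552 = 0.02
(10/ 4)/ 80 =1/ 32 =0.03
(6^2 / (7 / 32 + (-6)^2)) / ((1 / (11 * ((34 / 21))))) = 143616 / 8113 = 17.70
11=11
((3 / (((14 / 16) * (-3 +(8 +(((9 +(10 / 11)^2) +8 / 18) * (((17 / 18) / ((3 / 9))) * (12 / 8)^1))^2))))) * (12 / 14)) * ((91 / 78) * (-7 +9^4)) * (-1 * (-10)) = 5969300147712 / 50749992587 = 117.62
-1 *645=-645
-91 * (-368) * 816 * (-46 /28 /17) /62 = -1320384 /31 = -42593.03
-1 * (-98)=98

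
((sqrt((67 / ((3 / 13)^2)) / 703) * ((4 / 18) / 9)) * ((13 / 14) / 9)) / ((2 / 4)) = 338 * sqrt(47101) / 10762227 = 0.01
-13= -13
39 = 39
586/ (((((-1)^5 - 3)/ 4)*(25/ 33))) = -19338/ 25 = -773.52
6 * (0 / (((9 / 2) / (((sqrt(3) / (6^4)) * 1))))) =0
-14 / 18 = -7 / 9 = -0.78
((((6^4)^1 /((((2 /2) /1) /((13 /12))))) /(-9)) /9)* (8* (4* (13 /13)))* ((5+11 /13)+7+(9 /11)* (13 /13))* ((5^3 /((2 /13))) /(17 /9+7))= -7620600 /11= -692781.82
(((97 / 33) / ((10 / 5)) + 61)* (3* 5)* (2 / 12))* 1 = 20615 / 132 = 156.17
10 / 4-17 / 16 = 23 / 16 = 1.44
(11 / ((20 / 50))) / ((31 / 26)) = 715 / 31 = 23.06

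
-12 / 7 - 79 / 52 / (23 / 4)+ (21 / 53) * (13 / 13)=-175520 / 110929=-1.58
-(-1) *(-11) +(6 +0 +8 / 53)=-4.85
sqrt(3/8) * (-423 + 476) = 53 * sqrt(6)/4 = 32.46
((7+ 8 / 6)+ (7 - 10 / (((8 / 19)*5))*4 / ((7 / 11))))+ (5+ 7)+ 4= 31 / 21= 1.48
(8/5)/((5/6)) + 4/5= 68/25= 2.72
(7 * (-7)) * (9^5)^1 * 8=-23147208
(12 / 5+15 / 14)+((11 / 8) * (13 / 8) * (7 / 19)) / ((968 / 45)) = 13144797 / 3745280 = 3.51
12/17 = 0.71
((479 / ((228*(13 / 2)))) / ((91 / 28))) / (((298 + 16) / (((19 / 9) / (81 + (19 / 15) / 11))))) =0.00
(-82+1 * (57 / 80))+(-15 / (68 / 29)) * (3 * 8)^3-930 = -121644151 / 1360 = -89444.23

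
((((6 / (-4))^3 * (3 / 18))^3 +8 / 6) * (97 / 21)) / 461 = 1377109 / 118960128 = 0.01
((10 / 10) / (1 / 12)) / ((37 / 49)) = 588 / 37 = 15.89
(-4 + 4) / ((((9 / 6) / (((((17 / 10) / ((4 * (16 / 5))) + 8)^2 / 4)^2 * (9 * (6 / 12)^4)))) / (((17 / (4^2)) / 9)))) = 0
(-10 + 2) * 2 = -16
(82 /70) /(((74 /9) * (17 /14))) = 369 /3145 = 0.12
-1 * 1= -1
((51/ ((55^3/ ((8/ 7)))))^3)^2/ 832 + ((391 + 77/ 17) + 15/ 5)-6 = 216461731523869930947464572533400698487357/ 551453534528066660588475605010986328125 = 392.53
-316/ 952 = -79/ 238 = -0.33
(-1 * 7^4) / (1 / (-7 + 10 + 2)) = -12005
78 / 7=11.14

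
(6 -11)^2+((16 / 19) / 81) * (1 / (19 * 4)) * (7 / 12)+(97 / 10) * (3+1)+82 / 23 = 679590886 / 10088145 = 67.37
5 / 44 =0.11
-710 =-710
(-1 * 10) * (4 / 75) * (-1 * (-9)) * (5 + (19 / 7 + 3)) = -360 / 7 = -51.43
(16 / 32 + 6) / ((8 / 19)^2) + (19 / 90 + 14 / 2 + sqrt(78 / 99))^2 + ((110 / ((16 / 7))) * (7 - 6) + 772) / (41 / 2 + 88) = 59 * sqrt(858) / 135 + 60021603559 / 618710400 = 109.81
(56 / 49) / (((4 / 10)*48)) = 5 / 84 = 0.06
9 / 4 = 2.25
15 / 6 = 5 / 2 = 2.50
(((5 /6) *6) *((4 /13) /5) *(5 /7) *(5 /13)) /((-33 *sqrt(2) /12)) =-200 *sqrt(2) /13013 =-0.02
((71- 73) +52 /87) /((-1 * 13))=122 /1131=0.11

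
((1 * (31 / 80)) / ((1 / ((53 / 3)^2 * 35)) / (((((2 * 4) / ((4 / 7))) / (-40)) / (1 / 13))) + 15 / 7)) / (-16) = -55469323 / 4907838720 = -0.01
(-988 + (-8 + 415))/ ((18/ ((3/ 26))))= -581/ 156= -3.72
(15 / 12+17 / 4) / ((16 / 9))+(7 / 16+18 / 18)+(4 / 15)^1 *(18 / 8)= 821 / 160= 5.13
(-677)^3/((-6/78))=4033753529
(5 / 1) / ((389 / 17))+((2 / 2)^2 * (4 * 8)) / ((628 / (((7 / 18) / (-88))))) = 2639587 / 12092454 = 0.22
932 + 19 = 951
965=965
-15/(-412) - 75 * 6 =-185385/412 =-449.96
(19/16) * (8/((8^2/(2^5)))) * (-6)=-57/2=-28.50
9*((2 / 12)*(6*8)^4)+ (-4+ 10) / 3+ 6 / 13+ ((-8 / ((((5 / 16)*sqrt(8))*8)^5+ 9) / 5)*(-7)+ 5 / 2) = 140000*sqrt(2) / 312499919+ 323481717716003931 / 40624989470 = 7962628.96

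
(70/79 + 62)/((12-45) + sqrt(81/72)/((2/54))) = -145728/18881-89424 * sqrt(2)/18881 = -14.42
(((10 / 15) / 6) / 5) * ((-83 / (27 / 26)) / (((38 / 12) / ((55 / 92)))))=-11869 / 35397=-0.34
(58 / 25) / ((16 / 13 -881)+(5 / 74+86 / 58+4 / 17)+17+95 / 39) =-6347868 / 2349115325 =-0.00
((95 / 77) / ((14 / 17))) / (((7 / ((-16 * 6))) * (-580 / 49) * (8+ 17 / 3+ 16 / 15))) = 3420 / 29029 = 0.12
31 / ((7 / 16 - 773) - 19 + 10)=-0.04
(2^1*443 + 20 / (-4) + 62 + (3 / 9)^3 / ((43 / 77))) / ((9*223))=1094900 / 2330127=0.47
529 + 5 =534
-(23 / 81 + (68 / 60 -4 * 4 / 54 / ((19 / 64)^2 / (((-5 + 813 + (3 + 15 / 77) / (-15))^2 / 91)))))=9507379894045486 / 394416497475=24104.92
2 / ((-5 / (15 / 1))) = -6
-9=-9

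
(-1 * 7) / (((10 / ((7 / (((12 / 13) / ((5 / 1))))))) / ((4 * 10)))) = -3185 / 3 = -1061.67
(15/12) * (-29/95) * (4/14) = -29/266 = -0.11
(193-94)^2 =9801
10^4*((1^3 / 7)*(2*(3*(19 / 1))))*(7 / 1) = 1140000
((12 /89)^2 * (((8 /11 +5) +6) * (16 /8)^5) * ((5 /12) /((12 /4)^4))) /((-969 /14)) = -385280 /759869451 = -0.00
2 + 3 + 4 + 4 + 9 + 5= 27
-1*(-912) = 912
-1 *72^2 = -5184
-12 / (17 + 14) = -12 / 31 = -0.39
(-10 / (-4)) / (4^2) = 5 / 32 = 0.16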